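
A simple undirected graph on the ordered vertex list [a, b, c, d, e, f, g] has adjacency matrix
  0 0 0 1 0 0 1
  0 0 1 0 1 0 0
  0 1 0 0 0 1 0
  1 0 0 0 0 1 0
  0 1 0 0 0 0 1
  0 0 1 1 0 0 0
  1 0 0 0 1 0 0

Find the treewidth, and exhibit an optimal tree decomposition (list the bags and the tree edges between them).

Treewidth 2.
One optimal decomposition is:
Bags: B1 = {a, d, g}  B2 = {d, e, g}  B3 = {b, d, e}  B4 = {b, c, d}  B5 = {c, d, f}
Tree: B1–B2, B2–B3, B3–B4, B4–B5

The largest bag has 3 vertices, giving width 2; this decomposition certifies tw(G) ≤ 2. For the lower bound, G contains the cycle d–a–g–e–b–c–f–d, so G is not a forest; only forests have treewidth ≤ 1, hence tw(G) ≥ 2. The upper and lower bounds meet at 2, so that is the treewidth.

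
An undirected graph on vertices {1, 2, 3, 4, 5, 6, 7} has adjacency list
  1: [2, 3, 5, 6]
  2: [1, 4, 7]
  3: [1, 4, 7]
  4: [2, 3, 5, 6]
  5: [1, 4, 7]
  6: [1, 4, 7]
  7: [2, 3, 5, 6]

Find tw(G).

3

A width-3 tree decomposition is:
Bags: B1 = {1, 4, 6, 7}  B2 = {1, 2, 4, 7}  B3 = {1, 4, 5, 7}  B4 = {1, 3, 4, 7}
Tree: B1–B2, B2–B3, B3–B4
Every bag has size at most 4, so the width is 4 − 1 = 3 and tw(G) ≤ 3. For the lower bound: the 4 vertex sets {1,6}, {2,4}, {7}, {5} are disjoint, each induces a connected subgraph, and every pair is joined by at least one edge of G. Contracting each set to a single vertex therefore yields K_{4} as a minor, and since treewidth is minor-monotone, tw(G) ≥ tw(K_{4}) = 3. Therefore the treewidth is 3.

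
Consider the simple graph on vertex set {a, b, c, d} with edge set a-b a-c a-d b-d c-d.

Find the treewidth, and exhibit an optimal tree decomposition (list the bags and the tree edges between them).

Treewidth 2.
One such decomposition:
Bags: B1 = {a, b, d}  B2 = {a, c, d}
Tree: B1–B2

Every bag has size at most 3, so the width is 3 − 1 = 2 and tw(G) ≤ 2. Conversely, {a, c, d} is a clique of size 3, and the vertices of any clique must share a bag in every tree decomposition; so some bag has ≥ 3 vertices and tw(G) ≥ 2. Combining the bounds, tw(G) = 2.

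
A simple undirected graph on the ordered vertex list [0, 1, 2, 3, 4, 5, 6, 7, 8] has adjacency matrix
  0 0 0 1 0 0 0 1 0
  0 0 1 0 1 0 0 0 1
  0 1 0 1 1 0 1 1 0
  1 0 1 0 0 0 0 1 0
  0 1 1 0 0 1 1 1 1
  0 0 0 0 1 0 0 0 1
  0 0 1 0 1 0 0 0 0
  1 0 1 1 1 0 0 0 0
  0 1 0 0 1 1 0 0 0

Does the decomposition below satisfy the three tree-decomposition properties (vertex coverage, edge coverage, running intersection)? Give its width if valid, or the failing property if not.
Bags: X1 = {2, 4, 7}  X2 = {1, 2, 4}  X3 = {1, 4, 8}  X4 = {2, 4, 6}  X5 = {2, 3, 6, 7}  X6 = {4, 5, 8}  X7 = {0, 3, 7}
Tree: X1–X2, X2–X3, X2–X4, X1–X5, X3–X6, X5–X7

A tree decomposition must satisfy three properties: every vertex lies in some bag; for every edge, both endpoints lie together in some bag; and for every vertex, the bags containing it form a connected subtree. Here bags containing vertex 6 are not connected in the tree, so the decomposition is invalid.

No — bags containing vertex 6 are not connected in the tree.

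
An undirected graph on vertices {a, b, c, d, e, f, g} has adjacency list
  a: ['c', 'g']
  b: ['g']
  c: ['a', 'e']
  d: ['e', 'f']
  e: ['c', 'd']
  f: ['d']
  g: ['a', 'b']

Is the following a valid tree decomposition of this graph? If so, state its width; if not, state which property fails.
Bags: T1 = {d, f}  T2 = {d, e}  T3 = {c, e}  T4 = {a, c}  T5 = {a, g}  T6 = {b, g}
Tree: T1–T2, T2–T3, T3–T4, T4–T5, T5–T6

Yes; width 1.

Vertex coverage: the bags together contain {a, b, c, d, e, f, g}, the full vertex set. Edge coverage: each edge of G has both endpoints in at least one bag. Running intersection: for every vertex, the bags containing it form a connected subtree. All three properties hold, so this is a valid tree decomposition of width max|bag| − 1 = 1, and hence tw(G) ≤ 1.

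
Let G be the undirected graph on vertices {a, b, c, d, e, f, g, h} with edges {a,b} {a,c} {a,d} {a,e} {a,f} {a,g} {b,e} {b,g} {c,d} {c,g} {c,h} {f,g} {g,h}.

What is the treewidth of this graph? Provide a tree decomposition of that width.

Treewidth 2.
One such decomposition:
Bags: B1 = {a, c, g}  B2 = {c, g, h}  B3 = {a, c, d}  B4 = {a, b, g}  B5 = {a, f, g}  B6 = {a, b, e}
Tree: B1–B2, B1–B3, B1–B4, B1–B5, B4–B6

The largest bag has 3 vertices, giving width 2; this decomposition certifies tw(G) ≤ 2. For the lower bound, the 3 vertices {c, g, h} are pairwise adjacent, and any tree decomposition puts a clique entirely inside one bag — forcing width ≥ 2. The upper and lower bounds meet at 2, so that is the treewidth.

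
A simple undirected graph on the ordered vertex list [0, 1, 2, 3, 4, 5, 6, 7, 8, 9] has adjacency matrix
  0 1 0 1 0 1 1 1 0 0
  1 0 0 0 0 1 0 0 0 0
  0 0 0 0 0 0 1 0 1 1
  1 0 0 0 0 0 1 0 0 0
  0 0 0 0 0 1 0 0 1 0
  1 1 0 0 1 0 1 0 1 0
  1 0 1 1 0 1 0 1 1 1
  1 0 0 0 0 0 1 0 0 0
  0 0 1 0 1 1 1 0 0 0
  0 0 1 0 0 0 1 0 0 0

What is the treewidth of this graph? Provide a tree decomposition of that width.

Each bag holds 3 vertices, so the decomposition has width 2, which upper-bounds the treewidth. For the lower bound, the 3 vertices {0, 1, 5} are pairwise adjacent, and any tree decomposition puts a clique entirely inside one bag — forcing width ≥ 2. Combining the bounds, tw(G) = 2.

Treewidth 2.
One such decomposition:
Bags: B1 = {5, 6, 8}  B2 = {2, 6, 8}  B3 = {2, 6, 9}  B4 = {0, 5, 6}  B5 = {0, 3, 6}  B6 = {0, 1, 5}  B7 = {0, 6, 7}  B8 = {4, 5, 8}
Tree: B1–B2, B2–B3, B1–B4, B4–B5, B4–B6, B5–B7, B1–B8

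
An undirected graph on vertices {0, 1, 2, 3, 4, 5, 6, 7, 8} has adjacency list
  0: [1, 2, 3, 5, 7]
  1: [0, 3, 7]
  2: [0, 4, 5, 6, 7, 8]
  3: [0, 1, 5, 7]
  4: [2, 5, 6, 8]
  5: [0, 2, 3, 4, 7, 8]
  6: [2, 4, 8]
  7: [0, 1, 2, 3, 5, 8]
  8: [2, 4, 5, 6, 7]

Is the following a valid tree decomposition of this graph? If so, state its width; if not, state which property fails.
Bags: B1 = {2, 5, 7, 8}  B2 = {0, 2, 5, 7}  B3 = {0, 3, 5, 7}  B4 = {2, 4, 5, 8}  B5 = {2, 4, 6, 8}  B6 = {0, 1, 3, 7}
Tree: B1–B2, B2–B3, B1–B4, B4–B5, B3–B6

Every vertex of G appears in some bag (union = {0, 1, 2, 3, 4, 5, 6, 7, 8}); every edge is covered by a bag; and for each vertex v the set of bags containing v is connected in the bag tree. The decomposition is therefore valid. The largest bag has 4 vertices, so the width is 3.

Yes; width 3.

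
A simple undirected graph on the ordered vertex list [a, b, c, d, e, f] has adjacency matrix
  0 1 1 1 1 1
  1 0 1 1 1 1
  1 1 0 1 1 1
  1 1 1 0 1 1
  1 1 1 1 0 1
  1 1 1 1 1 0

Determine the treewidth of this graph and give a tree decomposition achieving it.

Treewidth 5.
One optimal decomposition is:
Bags: B1 = {a, b, c, d, e, f}
Tree: (single bag)

With just one bag of size 6, the width is 6 − 1 = 5, so tw(G) ≤ 5. For the lower bound, the 6 vertices {a, b, c, d, e, f} are pairwise adjacent, and any tree decomposition puts a clique entirely inside one bag — forcing width ≥ 5. The upper and lower bounds meet at 5, so that is the treewidth.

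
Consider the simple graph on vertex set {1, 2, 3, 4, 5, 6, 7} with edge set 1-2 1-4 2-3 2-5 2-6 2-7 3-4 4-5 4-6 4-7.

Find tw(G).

A width-2 tree decomposition is:
Bags: B1 = {2, 4, 5}  B2 = {2, 4, 6}  B3 = {2, 4, 7}  B4 = {1, 2, 4}  B5 = {2, 3, 4}
Tree: B1–B2, B2–B3, B3–B4, B4–B5
Every bag has size at most 3, so the width is 3 − 1 = 2 and tw(G) ≤ 2. For the lower bound, G contains the cycle 2–5–4–6–2, so G is not a forest; only forests have treewidth ≤ 1, hence tw(G) ≥ 2. Combining the bounds, tw(G) = 2.

2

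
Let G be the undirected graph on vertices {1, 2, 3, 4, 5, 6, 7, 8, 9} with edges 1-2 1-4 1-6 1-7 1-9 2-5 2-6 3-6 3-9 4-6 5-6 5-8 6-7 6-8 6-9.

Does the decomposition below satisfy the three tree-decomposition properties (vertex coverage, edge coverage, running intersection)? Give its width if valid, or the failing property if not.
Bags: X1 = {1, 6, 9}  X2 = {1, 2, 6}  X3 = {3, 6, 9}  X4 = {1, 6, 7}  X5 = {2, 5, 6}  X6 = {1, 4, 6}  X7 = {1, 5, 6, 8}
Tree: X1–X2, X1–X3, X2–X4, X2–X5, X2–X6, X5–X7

A tree decomposition must satisfy three properties: every vertex lies in some bag; for every edge, both endpoints lie together in some bag; and for every vertex, the bags containing it form a connected subtree. Here bags containing vertex 1 are not connected in the tree, so the decomposition is invalid.

No — bags containing vertex 1 are not connected in the tree.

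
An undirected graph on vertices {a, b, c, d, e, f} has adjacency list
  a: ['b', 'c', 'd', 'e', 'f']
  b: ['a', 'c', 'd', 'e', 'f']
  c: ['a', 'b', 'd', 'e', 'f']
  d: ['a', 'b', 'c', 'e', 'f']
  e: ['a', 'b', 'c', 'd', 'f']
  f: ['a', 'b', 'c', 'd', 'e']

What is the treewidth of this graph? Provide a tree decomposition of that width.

Treewidth 5.
One optimal decomposition is:
Bags: B1 = {a, b, c, d, e, f}
Tree: (single bag)

A single bag containing all 6 vertices is trivially a valid decomposition of width 5. On the other hand G contains the 6-clique {a, b, c, d, e, f}. A clique must lie in a single bag of any decomposition, so no decomposition can have width below 5. Hence tw(G) = 5 exactly.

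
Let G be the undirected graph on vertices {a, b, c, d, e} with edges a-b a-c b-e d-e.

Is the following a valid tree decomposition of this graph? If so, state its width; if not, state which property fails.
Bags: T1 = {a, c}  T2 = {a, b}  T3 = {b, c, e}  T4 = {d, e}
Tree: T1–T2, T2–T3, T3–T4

No — bags containing vertex c are not connected in the tree.

A tree decomposition must satisfy three properties: every vertex lies in some bag; for every edge, both endpoints lie together in some bag; and for every vertex, the bags containing it form a connected subtree. Here bags containing vertex c are not connected in the tree, so the decomposition is invalid.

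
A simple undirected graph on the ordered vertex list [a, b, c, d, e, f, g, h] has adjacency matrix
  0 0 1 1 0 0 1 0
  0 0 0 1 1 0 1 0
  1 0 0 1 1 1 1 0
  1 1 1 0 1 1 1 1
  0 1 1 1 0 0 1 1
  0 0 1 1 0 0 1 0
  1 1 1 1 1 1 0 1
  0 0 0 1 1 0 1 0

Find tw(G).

3

A width-3 tree decomposition is:
Bags: B1 = {c, d, e, g}  B2 = {c, d, f, g}  B3 = {a, c, d, g}  B4 = {d, e, g, h}  B5 = {b, d, e, g}
Tree: B1–B2, B2–B3, B1–B4, B1–B5
The largest bag has 4 vertices, giving width 3; this decomposition certifies tw(G) ≤ 3. On the other hand G contains the 4-clique {d, e, g, h}. A clique must lie in a single bag of any decomposition, so no decomposition can have width below 3. Combining the bounds, tw(G) = 3.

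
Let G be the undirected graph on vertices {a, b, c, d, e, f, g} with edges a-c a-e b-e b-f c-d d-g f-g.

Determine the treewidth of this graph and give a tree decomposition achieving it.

Treewidth 2.
One such decomposition:
Bags: B1 = {b, e, f}  B2 = {a, e, f}  B3 = {a, c, f}  B4 = {c, d, f}  B5 = {d, f, g}
Tree: B1–B2, B2–B3, B3–B4, B4–B5

The largest bag has 3 vertices, giving width 2; this decomposition certifies tw(G) ≤ 2. Since f–b–e–a–c–d–g–f is a cycle in G, G is not acyclic. Forests are exactly the graphs of treewidth ≤ 1, so tw(G) ≥ 2. Combining the bounds, tw(G) = 2.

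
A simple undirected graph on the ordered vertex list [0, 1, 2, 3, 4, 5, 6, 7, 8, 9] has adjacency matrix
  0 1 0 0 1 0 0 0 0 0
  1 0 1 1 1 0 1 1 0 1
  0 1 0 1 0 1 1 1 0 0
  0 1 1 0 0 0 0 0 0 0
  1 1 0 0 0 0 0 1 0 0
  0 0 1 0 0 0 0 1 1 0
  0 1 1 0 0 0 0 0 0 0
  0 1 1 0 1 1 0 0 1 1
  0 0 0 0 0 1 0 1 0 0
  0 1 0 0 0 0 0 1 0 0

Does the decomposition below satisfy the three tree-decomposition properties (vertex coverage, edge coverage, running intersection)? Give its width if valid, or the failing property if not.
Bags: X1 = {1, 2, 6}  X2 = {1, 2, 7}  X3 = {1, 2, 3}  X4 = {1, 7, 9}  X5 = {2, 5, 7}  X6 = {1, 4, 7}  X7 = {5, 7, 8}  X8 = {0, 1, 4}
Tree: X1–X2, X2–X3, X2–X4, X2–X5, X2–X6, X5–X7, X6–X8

Yes; width 2.

Every vertex of G appears in some bag (union = {0, 1, 2, 3, 4, 5, 6, 7, 8, 9}); every edge is covered by a bag; and for each vertex v the set of bags containing v is connected in the bag tree. The decomposition is therefore valid. The largest bag has 3 vertices, so the width is 2.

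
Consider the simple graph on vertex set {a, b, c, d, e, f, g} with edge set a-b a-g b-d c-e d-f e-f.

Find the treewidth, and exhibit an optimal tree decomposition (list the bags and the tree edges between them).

Treewidth 1.
One optimal decomposition is:
Bags: B1 = {a, g}  B2 = {a, b}  B3 = {b, d}  B4 = {d, f}  B5 = {e, f}  B6 = {c, e}
Tree: B1–B2, B2–B3, B3–B4, B4–B5, B5–B6

Each bag holds 2 vertices, so the decomposition has width 1, which upper-bounds the treewidth. Any graph with an edge has treewidth ≥ 1, and G has the edge g–a. Combining the bounds, tw(G) = 1.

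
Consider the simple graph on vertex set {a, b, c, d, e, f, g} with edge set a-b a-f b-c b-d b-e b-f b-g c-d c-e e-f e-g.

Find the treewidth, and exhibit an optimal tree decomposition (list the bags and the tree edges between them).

Every bag has size at most 3, so the width is 3 − 1 = 2 and tw(G) ≤ 2. On the other hand G contains the 3-clique {b, c, d}. A clique must lie in a single bag of any decomposition, so no decomposition can have width below 2. Therefore the treewidth is 2.

Treewidth 2.
Bags: B1 = {b, c, e}  B2 = {b, e, g}  B3 = {b, e, f}  B4 = {b, c, d}  B5 = {a, b, f}
Tree: B1–B2, B1–B3, B1–B4, B3–B5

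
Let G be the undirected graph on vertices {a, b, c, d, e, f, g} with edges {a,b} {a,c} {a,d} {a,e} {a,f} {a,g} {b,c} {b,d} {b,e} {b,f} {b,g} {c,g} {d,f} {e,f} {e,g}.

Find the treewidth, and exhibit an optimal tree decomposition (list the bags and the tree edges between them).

Every bag has size at most 4, so the width is 4 − 1 = 3 and tw(G) ≤ 3. On the other hand G contains the 4-clique {a, b, e, g}. A clique must lie in a single bag of any decomposition, so no decomposition can have width below 3. Hence tw(G) = 3 exactly.

Treewidth 3.
Bags: B1 = {a, b, e, g}  B2 = {a, b, c, g}  B3 = {a, b, e, f}  B4 = {a, b, d, f}
Tree: B1–B2, B1–B3, B3–B4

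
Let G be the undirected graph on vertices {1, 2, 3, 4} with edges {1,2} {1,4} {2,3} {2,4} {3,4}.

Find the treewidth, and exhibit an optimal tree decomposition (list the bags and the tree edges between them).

Each bag holds 3 vertices, so the decomposition has width 2, which upper-bounds the treewidth. On the other hand G contains the 3-clique {1, 2, 4}. A clique must lie in a single bag of any decomposition, so no decomposition can have width below 2. Therefore the treewidth is 2.

Treewidth 2.
One such decomposition:
Bags: B1 = {2, 3, 4}  B2 = {1, 2, 4}
Tree: B1–B2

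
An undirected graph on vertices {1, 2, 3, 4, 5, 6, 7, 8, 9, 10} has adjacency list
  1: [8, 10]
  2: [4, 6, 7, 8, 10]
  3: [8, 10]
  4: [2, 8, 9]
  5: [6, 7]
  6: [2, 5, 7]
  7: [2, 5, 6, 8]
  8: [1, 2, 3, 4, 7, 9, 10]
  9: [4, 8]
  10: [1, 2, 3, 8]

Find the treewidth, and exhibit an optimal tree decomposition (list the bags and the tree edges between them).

Each bag holds 3 vertices, so the decomposition has width 2, which upper-bounds the treewidth. For the lower bound, the 3 vertices {1, 8, 10} are pairwise adjacent, and any tree decomposition puts a clique entirely inside one bag — forcing width ≥ 2. The upper and lower bounds meet at 2, so that is the treewidth.

Treewidth 2.
One such decomposition:
Bags: B1 = {2, 7, 8}  B2 = {2, 6, 7}  B3 = {2, 8, 10}  B4 = {5, 6, 7}  B5 = {2, 4, 8}  B6 = {1, 8, 10}  B7 = {3, 8, 10}  B8 = {4, 8, 9}
Tree: B1–B2, B1–B3, B2–B4, B1–B5, B3–B6, B6–B7, B5–B8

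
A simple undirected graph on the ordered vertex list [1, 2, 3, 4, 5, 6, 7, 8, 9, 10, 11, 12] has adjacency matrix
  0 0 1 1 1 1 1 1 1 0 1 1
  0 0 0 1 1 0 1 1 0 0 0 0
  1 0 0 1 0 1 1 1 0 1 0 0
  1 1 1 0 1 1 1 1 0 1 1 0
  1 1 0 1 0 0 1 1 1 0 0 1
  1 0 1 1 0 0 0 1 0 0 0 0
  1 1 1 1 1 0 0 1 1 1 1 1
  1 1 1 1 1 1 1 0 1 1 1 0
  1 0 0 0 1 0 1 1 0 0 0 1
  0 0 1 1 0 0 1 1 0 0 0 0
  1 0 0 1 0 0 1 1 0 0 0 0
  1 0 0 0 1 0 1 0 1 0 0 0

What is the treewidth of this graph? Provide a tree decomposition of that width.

Each bag holds 5 vertices, so the decomposition has width 4, which upper-bounds the treewidth. Conversely, {1, 3, 4, 6, 8} is a clique of size 5, and the vertices of any clique must share a bag in every tree decomposition; so some bag has ≥ 5 vertices and tw(G) ≥ 4. Hence tw(G) = 4 exactly.

Treewidth 4.
One such decomposition:
Bags: B1 = {1, 3, 4, 7, 8}  B2 = {1, 4, 5, 7, 8}  B3 = {3, 4, 7, 8, 10}  B4 = {1, 5, 7, 8, 9}  B5 = {1, 5, 7, 9, 12}  B6 = {2, 4, 5, 7, 8}  B7 = {1, 4, 7, 8, 11}  B8 = {1, 3, 4, 6, 8}
Tree: B1–B2, B1–B3, B2–B4, B4–B5, B2–B6, B2–B7, B1–B8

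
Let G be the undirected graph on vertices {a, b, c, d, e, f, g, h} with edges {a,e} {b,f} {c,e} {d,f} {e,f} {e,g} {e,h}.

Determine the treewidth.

A width-1 tree decomposition is:
Bags: B1 = {e, f}  B2 = {d, f}  B3 = {b, f}  B4 = {c, e}  B5 = {e, g}  B6 = {a, e}  B7 = {e, h}
Tree: B1–B2, B1–B3, B1–B4, B4–B5, B5–B6, B5–B7
Every bag has size at most 2, so the width is 2 − 1 = 1 and tw(G) ≤ 1. Any graph with an edge has treewidth ≥ 1, and G has the edge f–e. Combining the bounds, tw(G) = 1.

1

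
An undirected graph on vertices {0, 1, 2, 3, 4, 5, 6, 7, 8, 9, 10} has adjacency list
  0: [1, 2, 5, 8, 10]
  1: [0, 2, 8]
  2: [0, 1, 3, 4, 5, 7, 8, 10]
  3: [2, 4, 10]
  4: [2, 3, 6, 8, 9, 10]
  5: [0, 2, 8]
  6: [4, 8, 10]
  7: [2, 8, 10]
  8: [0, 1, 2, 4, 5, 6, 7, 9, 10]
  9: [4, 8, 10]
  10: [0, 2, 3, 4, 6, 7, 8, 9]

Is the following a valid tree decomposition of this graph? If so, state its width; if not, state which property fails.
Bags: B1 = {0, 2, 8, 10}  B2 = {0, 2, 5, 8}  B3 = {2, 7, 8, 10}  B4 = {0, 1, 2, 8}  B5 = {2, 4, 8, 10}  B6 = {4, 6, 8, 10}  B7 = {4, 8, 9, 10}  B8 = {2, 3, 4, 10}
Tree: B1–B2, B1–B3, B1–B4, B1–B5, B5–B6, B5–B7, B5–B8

Vertex coverage: the bags together contain {0, 1, 2, 3, 4, 5, 6, 7, 8, 9, 10}, the full vertex set. Edge coverage: each edge of G has both endpoints in at least one bag. Running intersection: for every vertex, the bags containing it form a connected subtree. All three properties hold, so this is a valid tree decomposition of width max|bag| − 1 = 3, and hence tw(G) ≤ 3.

Yes; width 3.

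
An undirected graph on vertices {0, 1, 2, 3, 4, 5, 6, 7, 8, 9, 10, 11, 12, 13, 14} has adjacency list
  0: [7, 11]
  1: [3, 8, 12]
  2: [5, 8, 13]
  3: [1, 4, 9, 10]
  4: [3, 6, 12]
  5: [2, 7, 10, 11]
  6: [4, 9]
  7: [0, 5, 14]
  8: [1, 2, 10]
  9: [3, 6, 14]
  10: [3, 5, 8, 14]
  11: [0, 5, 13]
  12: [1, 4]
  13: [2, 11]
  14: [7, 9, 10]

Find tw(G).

A width-3 tree decomposition is:
Bags: B1 = {0, 2, 11, 13}  B2 = {0, 2, 5, 11}  B3 = {0, 2, 5, 7}  B4 = {2, 5, 7, 8}  B5 = {5, 7, 8, 10}  B6 = {7, 8, 10, 14}  B7 = {1, 8, 10, 14}  B8 = {1, 3, 10, 14}  B9 = {1, 3, 9, 14}  B10 = {1, 3, 9, 12}  B11 = {3, 4, 9, 12}  B12 = {4, 6, 9, 12}
Tree: B1–B2, B2–B3, B3–B4, B4–B5, B5–B6, B6–B7, B7–B8, B8–B9, B9–B10, B10–B11, B11–B12
The largest bag has 4 vertices, giving width 3; this decomposition certifies tw(G) ≤ 3. For the lower bound: the 4 vertex sets {0,11,13}, {2}, {5}, {7,8,10,14} are disjoint, each induces a connected subgraph, and every pair is joined by at least one edge of G. Contracting each set to a single vertex therefore yields K_{4} as a minor, and since treewidth is minor-monotone, tw(G) ≥ tw(K_{4}) = 3. The upper and lower bounds meet at 3, so that is the treewidth.

3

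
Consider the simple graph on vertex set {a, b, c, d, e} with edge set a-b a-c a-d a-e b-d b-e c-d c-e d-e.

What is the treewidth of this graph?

3

A width-3 tree decomposition is:
Bags: B1 = {a, c, d, e}  B2 = {a, b, d, e}
Tree: B1–B2
The largest bag has 4 vertices, giving width 3; this decomposition certifies tw(G) ≤ 3. Conversely, {a, c, d, e} is a clique of size 4, and the vertices of any clique must share a bag in every tree decomposition; so some bag has ≥ 4 vertices and tw(G) ≥ 3. The upper and lower bounds meet at 3, so that is the treewidth.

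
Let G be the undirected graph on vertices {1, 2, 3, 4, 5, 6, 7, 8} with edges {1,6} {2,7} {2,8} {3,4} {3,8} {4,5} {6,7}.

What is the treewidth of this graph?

A width-1 tree decomposition is:
Bags: B1 = {4, 5}  B2 = {3, 4}  B3 = {3, 8}  B4 = {2, 8}  B5 = {2, 7}  B6 = {6, 7}  B7 = {1, 6}
Tree: B1–B2, B2–B3, B3–B4, B4–B5, B5–B6, B6–B7
The largest bag has 2 vertices, giving width 1; this decomposition certifies tw(G) ≤ 1. Since G has at least one edge (e.g. 5–4), it is not an edgeless graph, so tw(G) ≥ 1. Therefore the treewidth is 1.

1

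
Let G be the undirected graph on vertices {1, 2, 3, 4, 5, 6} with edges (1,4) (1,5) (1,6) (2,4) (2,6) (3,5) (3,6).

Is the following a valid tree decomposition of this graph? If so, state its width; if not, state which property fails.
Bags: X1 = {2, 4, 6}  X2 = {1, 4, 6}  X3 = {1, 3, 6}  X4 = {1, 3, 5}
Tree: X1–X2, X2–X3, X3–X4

Every vertex of G appears in some bag (union = {1, 2, 3, 4, 5, 6}); every edge is covered by a bag; and for each vertex v the set of bags containing v is connected in the bag tree. The decomposition is therefore valid. The largest bag has 3 vertices, so the width is 2.

Yes; width 2.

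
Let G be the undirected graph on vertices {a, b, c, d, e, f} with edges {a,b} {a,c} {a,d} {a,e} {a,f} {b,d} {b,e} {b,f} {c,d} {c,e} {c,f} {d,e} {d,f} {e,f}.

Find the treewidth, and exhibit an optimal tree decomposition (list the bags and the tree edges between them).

Treewidth 4.
One such decomposition:
Bags: B1 = {a, c, d, e, f}  B2 = {a, b, d, e, f}
Tree: B1–B2

Each bag holds 5 vertices, so the decomposition has width 4, which upper-bounds the treewidth. On the other hand G contains the 5-clique {a, c, d, e, f}. A clique must lie in a single bag of any decomposition, so no decomposition can have width below 4. Combining the bounds, tw(G) = 4.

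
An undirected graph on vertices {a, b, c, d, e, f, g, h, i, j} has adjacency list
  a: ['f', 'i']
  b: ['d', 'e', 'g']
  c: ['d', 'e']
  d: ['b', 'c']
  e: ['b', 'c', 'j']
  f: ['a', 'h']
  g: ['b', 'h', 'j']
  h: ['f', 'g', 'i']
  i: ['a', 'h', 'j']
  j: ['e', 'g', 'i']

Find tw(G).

2

A width-2 tree decomposition is:
Bags: B1 = {c, d, e}  B2 = {b, d, e}  B3 = {b, e, j}  B4 = {b, g, j}  B5 = {g, i, j}  B6 = {g, h, i}  B7 = {a, h, i}  B8 = {a, f, h}
Tree: B1–B2, B2–B3, B3–B4, B4–B5, B5–B6, B6–B7, B7–B8
Each bag holds 3 vertices, so the decomposition has width 2, which upper-bounds the treewidth. Since c–d–b–e–c is a cycle in G, G is not acyclic. Forests are exactly the graphs of treewidth ≤ 1, so tw(G) ≥ 2. Combining the bounds, tw(G) = 2.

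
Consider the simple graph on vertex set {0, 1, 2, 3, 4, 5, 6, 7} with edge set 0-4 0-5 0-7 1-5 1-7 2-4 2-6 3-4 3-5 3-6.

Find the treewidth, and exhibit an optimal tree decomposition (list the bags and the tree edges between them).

Treewidth 2.
One optimal decomposition is:
Bags: B1 = {1, 5, 7}  B2 = {0, 5, 7}  B3 = {0, 3, 5}  B4 = {0, 3, 4}  B5 = {3, 4, 6}  B6 = {2, 4, 6}
Tree: B1–B2, B2–B3, B3–B4, B4–B5, B5–B6

Each bag holds 3 vertices, so the decomposition has width 2, which upper-bounds the treewidth. For the lower bound, G contains the cycle 1–7–0–5–1, so G is not a forest; only forests have treewidth ≤ 1, hence tw(G) ≥ 2. Combining the bounds, tw(G) = 2.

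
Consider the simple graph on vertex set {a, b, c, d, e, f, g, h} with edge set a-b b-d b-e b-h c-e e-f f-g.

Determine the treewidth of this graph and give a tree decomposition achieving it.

Every bag has size at most 2, so the width is 2 − 1 = 1 and tw(G) ≤ 1. Any graph with an edge has treewidth ≥ 1, and G has the edge b–d. Hence tw(G) = 1 exactly.

Treewidth 1.
Bags: B1 = {b, d}  B2 = {b, h}  B3 = {b, e}  B4 = {e, f}  B5 = {c, e}  B6 = {f, g}  B7 = {a, b}
Tree: B1–B2, B1–B3, B3–B4, B3–B5, B4–B6, B2–B7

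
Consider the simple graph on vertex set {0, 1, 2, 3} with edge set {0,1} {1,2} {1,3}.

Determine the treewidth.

A width-1 tree decomposition is:
Bags: B1 = {1, 3}  B2 = {0, 1}  B3 = {1, 2}
Tree: B1–B2, B1–B3
Every bag has size at most 2, so the width is 2 − 1 = 1 and tw(G) ≤ 1. G has an edge, so its treewidth is at least 1. The upper and lower bounds meet at 1, so that is the treewidth.

1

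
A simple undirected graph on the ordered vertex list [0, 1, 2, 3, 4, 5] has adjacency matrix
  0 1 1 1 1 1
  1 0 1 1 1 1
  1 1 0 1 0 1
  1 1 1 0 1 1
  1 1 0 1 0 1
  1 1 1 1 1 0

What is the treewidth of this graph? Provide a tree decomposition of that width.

Treewidth 4.
Bags: B1 = {0, 1, 2, 3, 5}  B2 = {0, 1, 3, 4, 5}
Tree: B1–B2

Every bag has size at most 5, so the width is 5 − 1 = 4 and tw(G) ≤ 4. For the lower bound, the 5 vertices {0, 1, 2, 3, 5} are pairwise adjacent, and any tree decomposition puts a clique entirely inside one bag — forcing width ≥ 4. Therefore the treewidth is 4.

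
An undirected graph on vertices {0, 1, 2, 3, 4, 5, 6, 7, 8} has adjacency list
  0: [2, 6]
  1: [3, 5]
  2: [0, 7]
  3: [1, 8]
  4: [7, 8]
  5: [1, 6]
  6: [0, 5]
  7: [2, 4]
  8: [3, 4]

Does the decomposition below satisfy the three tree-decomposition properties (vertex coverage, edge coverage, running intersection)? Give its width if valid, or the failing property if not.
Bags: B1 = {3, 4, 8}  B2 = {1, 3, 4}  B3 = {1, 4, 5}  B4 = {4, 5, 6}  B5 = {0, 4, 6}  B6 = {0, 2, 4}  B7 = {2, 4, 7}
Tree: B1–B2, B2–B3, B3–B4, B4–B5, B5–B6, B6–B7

Checking the three conditions: (i) the bags cover all of {0, 1, 2, 3, 4, 5, 6, 7, 8}; (ii) for each edge, some bag contains both endpoints; (iii) the bags containing any fixed vertex form a subtree. All hold, so the decomposition is valid with width 3 − 1 = 2.

Yes; width 2.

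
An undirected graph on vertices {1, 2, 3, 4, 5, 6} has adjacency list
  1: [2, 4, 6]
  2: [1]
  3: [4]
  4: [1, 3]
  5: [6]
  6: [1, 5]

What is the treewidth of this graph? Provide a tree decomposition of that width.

Treewidth 1.
One such decomposition:
Bags: B1 = {1, 6}  B2 = {1, 4}  B3 = {3, 4}  B4 = {1, 2}  B5 = {5, 6}
Tree: B1–B2, B2–B3, B1–B4, B1–B5

The largest bag has 2 vertices, giving width 1; this decomposition certifies tw(G) ≤ 1. G has an edge, so its treewidth is at least 1. Therefore the treewidth is 1.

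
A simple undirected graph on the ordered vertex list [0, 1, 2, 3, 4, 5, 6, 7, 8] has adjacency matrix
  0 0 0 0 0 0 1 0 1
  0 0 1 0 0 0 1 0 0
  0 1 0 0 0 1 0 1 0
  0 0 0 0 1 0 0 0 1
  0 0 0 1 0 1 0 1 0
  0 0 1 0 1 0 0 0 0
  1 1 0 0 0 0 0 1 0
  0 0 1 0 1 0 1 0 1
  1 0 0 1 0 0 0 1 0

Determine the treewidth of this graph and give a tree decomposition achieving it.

Treewidth 3.
One such decomposition:
Bags: B1 = {1, 2, 5, 6}  B2 = {2, 5, 6, 7}  B3 = {4, 5, 6, 7}  B4 = {0, 4, 6, 7}  B5 = {0, 4, 7, 8}  B6 = {0, 3, 4, 8}
Tree: B1–B2, B2–B3, B3–B4, B4–B5, B5–B6

Every bag has size at most 4, so the width is 4 − 1 = 3 and tw(G) ≤ 3. For the lower bound: the 4 vertex sets {1,2,5}, {6}, {7}, {0,3,4,8} are disjoint, each induces a connected subgraph, and every pair is joined by at least one edge of G. Contracting each set to a single vertex therefore yields K_{4} as a minor, and since treewidth is minor-monotone, tw(G) ≥ tw(K_{4}) = 3. Combining the bounds, tw(G) = 3.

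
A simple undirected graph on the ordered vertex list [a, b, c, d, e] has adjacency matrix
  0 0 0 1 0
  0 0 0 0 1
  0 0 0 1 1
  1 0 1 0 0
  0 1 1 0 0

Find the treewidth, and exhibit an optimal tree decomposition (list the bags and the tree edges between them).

Treewidth 1.
Bags: B1 = {a, d}  B2 = {c, d}  B3 = {c, e}  B4 = {b, e}
Tree: B1–B2, B2–B3, B3–B4

Each bag holds 2 vertices, so the decomposition has width 1, which upper-bounds the treewidth. Since G has at least one edge (e.g. a–d), it is not an edgeless graph, so tw(G) ≥ 1. Hence tw(G) = 1 exactly.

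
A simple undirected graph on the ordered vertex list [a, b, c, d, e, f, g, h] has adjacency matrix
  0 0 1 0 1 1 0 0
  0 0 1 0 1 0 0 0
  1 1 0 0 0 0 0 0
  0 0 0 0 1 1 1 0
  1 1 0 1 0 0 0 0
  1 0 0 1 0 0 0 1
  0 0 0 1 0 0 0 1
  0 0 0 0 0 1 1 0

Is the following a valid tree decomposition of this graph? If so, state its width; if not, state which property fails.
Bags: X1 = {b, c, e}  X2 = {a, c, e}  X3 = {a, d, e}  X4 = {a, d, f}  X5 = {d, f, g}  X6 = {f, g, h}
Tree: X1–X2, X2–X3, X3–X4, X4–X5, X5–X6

Yes; width 2.

Every vertex of G appears in some bag (union = {a, b, c, d, e, f, g, h}); every edge is covered by a bag; and for each vertex v the set of bags containing v is connected in the bag tree. The decomposition is therefore valid. The largest bag has 3 vertices, so the width is 2.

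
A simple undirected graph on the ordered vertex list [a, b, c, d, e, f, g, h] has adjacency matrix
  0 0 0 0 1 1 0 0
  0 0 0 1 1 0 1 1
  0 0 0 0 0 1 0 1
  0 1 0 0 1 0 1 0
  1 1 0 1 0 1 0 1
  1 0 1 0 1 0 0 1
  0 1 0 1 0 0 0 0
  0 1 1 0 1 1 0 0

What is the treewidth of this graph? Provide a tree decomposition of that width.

Each bag holds 3 vertices, so the decomposition has width 2, which upper-bounds the treewidth. On the other hand G contains the 3-clique {b, d, g}. A clique must lie in a single bag of any decomposition, so no decomposition can have width below 2. Hence tw(G) = 2 exactly.

Treewidth 2.
One such decomposition:
Bags: B1 = {c, f, h}  B2 = {e, f, h}  B3 = {b, e, h}  B4 = {b, d, e}  B5 = {a, e, f}  B6 = {b, d, g}
Tree: B1–B2, B2–B3, B3–B4, B2–B5, B4–B6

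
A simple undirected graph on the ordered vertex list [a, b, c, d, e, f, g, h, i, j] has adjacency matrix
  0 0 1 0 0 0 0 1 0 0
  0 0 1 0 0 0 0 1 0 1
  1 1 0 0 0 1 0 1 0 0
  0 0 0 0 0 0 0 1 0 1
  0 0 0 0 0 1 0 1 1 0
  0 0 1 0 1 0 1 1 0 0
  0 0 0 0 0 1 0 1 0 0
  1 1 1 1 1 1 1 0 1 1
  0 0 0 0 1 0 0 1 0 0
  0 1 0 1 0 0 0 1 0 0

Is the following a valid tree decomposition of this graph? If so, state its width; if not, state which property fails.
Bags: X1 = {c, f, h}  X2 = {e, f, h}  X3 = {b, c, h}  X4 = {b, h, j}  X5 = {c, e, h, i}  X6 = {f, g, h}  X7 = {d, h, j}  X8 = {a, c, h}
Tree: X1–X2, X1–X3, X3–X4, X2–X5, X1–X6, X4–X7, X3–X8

A tree decomposition must satisfy three properties: every vertex lies in some bag; for every edge, both endpoints lie together in some bag; and for every vertex, the bags containing it form a connected subtree. Here bags containing vertex c are not connected in the tree, so the decomposition is invalid.

No — bags containing vertex c are not connected in the tree.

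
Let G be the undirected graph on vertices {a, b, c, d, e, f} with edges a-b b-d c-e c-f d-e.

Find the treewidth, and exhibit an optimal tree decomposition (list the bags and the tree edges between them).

Treewidth 1.
One such decomposition:
Bags: B1 = {c, f}  B2 = {c, e}  B3 = {d, e}  B4 = {b, d}  B5 = {a, b}
Tree: B1–B2, B2–B3, B3–B4, B4–B5

Every bag has size at most 2, so the width is 2 − 1 = 1 and tw(G) ≤ 1. Any graph with an edge has treewidth ≥ 1, and G has the edge f–c. Hence tw(G) = 1 exactly.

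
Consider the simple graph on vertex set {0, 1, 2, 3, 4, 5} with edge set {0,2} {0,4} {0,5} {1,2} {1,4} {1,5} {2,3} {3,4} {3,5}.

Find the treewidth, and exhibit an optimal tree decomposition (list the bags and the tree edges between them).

Every bag has size at most 4, so the width is 4 − 1 = 3 and tw(G) ≤ 3. For the lower bound: the 4 vertex sets {1,2}, {0,5}, {3}, {4} are disjoint, each induces a connected subgraph, and every pair is joined by at least one edge of G. Contracting each set to a single vertex therefore yields K_{4} as a minor, and since treewidth is minor-monotone, tw(G) ≥ tw(K_{4}) = 3. Combining the bounds, tw(G) = 3.

Treewidth 3.
One optimal decomposition is:
Bags: B1 = {0, 1, 2, 3}  B2 = {0, 1, 3, 5}  B3 = {0, 1, 3, 4}
Tree: B1–B2, B2–B3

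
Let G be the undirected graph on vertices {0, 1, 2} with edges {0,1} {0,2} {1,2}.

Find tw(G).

2

A width-2 tree decomposition is:
Bags: B1 = {0, 1, 2}
Tree: (single bag)
With just one bag of size 3, the width is 3 − 1 = 2, so tw(G) ≤ 2. On the other hand G contains the 3-clique {0, 1, 2}. A clique must lie in a single bag of any decomposition, so no decomposition can have width below 2. The upper and lower bounds meet at 2, so that is the treewidth.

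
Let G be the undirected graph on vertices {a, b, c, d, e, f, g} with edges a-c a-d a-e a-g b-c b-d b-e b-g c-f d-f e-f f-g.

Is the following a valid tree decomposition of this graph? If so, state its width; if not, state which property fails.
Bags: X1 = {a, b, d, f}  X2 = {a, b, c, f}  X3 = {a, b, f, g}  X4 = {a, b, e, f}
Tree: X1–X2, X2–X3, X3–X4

Yes; width 3.

Vertex coverage: the bags together contain {a, b, c, d, e, f, g}, the full vertex set. Edge coverage: each edge of G has both endpoints in at least one bag. Running intersection: for every vertex, the bags containing it form a connected subtree. All three properties hold, so this is a valid tree decomposition of width max|bag| − 1 = 3, and hence tw(G) ≤ 3.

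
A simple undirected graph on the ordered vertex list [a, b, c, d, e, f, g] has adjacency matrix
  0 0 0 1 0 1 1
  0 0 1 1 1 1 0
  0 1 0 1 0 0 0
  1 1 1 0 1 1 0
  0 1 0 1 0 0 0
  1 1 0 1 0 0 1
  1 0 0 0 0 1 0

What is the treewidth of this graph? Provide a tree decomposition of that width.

Treewidth 2.
One such decomposition:
Bags: B1 = {b, d, e}  B2 = {b, d, f}  B3 = {b, c, d}  B4 = {a, d, f}  B5 = {a, f, g}
Tree: B1–B2, B1–B3, B2–B4, B4–B5

Every bag has size at most 3, so the width is 3 − 1 = 2 and tw(G) ≤ 2. Conversely, {a, d, f} is a clique of size 3, and the vertices of any clique must share a bag in every tree decomposition; so some bag has ≥ 3 vertices and tw(G) ≥ 2. Therefore the treewidth is 2.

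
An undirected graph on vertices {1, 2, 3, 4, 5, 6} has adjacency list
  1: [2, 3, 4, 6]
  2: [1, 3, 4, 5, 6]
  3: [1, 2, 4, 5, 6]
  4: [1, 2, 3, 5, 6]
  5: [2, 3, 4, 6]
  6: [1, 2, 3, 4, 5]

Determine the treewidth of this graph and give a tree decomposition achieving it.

Treewidth 4.
One optimal decomposition is:
Bags: B1 = {1, 2, 3, 4, 6}  B2 = {2, 3, 4, 5, 6}
Tree: B1–B2

Each bag holds 5 vertices, so the decomposition has width 4, which upper-bounds the treewidth. For the lower bound, the 5 vertices {1, 2, 3, 4, 6} are pairwise adjacent, and any tree decomposition puts a clique entirely inside one bag — forcing width ≥ 4. The upper and lower bounds meet at 4, so that is the treewidth.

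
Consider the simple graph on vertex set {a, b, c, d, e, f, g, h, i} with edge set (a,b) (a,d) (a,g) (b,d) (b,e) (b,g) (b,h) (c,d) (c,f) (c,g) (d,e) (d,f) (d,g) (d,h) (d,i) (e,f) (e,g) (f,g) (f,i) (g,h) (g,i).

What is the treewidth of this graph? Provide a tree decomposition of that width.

Each bag holds 4 vertices, so the decomposition has width 3, which upper-bounds the treewidth. On the other hand G contains the 4-clique {a, b, d, g}. A clique must lie in a single bag of any decomposition, so no decomposition can have width below 3. The upper and lower bounds meet at 3, so that is the treewidth.

Treewidth 3.
One such decomposition:
Bags: B1 = {d, e, f, g}  B2 = {c, d, f, g}  B3 = {b, d, e, g}  B4 = {d, f, g, i}  B5 = {a, b, d, g}  B6 = {b, d, g, h}
Tree: B1–B2, B1–B3, B1–B4, B3–B5, B5–B6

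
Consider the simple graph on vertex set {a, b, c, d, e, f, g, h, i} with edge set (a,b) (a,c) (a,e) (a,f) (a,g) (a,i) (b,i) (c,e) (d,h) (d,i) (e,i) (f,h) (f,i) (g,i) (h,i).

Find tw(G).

A width-2 tree decomposition is:
Bags: B1 = {a, f, i}  B2 = {a, e, i}  B3 = {f, h, i}  B4 = {a, c, e}  B5 = {a, g, i}  B6 = {a, b, i}  B7 = {d, h, i}
Tree: B1–B2, B1–B3, B2–B4, B1–B5, B2–B6, B3–B7
The largest bag has 3 vertices, giving width 2; this decomposition certifies tw(G) ≤ 2. For the lower bound, the 3 vertices {a, c, e} are pairwise adjacent, and any tree decomposition puts a clique entirely inside one bag — forcing width ≥ 2. Therefore the treewidth is 2.

2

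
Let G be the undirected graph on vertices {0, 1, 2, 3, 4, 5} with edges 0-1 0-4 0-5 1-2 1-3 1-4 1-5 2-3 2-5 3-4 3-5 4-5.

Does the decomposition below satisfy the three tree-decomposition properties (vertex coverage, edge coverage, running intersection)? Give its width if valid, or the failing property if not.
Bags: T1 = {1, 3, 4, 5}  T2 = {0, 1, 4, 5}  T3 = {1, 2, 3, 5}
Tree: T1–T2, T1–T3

Yes; width 3.

Every vertex of G appears in some bag (union = {0, 1, 2, 3, 4, 5}); every edge is covered by a bag; and for each vertex v the set of bags containing v is connected in the bag tree. The decomposition is therefore valid. The largest bag has 4 vertices, so the width is 3.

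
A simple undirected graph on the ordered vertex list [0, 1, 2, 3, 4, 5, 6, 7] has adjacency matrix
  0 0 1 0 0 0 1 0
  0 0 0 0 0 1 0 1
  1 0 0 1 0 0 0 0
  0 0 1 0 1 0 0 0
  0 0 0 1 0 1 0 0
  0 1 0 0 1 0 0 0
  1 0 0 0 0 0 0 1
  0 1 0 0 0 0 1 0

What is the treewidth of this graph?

2

A width-2 tree decomposition is:
Bags: B1 = {0, 2, 3}  B2 = {0, 3, 4}  B3 = {0, 4, 5}  B4 = {0, 1, 5}  B5 = {0, 1, 7}  B6 = {0, 6, 7}
Tree: B1–B2, B2–B3, B3–B4, B4–B5, B5–B6
Each bag holds 3 vertices, so the decomposition has width 2, which upper-bounds the treewidth. For the lower bound, G contains the cycle 0–2–3–4–5–1–7–6–0, so G is not a forest; only forests have treewidth ≤ 1, hence tw(G) ≥ 2. Therefore the treewidth is 2.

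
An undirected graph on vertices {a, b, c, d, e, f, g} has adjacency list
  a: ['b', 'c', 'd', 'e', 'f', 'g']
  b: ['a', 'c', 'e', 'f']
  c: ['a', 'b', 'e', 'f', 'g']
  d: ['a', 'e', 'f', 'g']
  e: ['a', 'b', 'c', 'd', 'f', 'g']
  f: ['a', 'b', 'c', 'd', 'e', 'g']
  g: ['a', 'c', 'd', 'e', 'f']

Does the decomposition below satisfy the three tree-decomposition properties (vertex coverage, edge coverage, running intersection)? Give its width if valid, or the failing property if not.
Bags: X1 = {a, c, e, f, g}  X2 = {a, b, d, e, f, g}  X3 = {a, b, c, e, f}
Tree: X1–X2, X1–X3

A tree decomposition must satisfy three properties: every vertex lies in some bag; for every edge, both endpoints lie together in some bag; and for every vertex, the bags containing it form a connected subtree. Here bags containing vertex b are not connected in the tree, so the decomposition is invalid.

No — bags containing vertex b are not connected in the tree.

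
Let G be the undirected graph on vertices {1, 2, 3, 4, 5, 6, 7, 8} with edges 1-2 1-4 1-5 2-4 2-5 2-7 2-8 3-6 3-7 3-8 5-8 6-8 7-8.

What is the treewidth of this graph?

2

A width-2 tree decomposition is:
Bags: B1 = {2, 5, 8}  B2 = {2, 7, 8}  B3 = {3, 7, 8}  B4 = {1, 2, 5}  B5 = {1, 2, 4}  B6 = {3, 6, 8}
Tree: B1–B2, B2–B3, B1–B4, B4–B5, B3–B6
The largest bag has 3 vertices, giving width 2; this decomposition certifies tw(G) ≤ 2. Conversely, {2, 5, 8} is a clique of size 3, and the vertices of any clique must share a bag in every tree decomposition; so some bag has ≥ 3 vertices and tw(G) ≥ 2. Hence tw(G) = 2 exactly.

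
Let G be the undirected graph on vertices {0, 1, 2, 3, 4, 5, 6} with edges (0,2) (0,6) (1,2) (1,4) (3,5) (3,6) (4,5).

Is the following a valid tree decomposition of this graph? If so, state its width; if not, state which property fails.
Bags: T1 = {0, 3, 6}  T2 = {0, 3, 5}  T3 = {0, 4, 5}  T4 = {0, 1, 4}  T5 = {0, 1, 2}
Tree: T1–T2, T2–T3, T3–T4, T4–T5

Yes; width 2.

Every vertex of G appears in some bag (union = {0, 1, 2, 3, 4, 5, 6}); every edge is covered by a bag; and for each vertex v the set of bags containing v is connected in the bag tree. The decomposition is therefore valid. The largest bag has 3 vertices, so the width is 2.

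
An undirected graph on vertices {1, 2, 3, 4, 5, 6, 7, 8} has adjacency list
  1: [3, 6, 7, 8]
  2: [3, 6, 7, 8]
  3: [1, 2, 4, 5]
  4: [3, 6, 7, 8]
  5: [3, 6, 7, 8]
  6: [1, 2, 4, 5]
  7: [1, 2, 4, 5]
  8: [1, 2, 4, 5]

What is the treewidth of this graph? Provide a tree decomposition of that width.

Each bag holds 5 vertices, so the decomposition has width 4, which upper-bounds the treewidth. For the lower bound: the 5 vertex sets {5,8}, {4,7}, {2,6}, {1}, {3} are disjoint, each induces a connected subgraph, and every pair is joined by at least one edge of G. Contracting each set to a single vertex therefore yields K_{5} as a minor, and since treewidth is minor-monotone, tw(G) ≥ tw(K_{5}) = 4. Therefore the treewidth is 4.

Treewidth 4.
One optimal decomposition is:
Bags: B1 = {1, 2, 4, 5, 8}  B2 = {1, 2, 4, 5, 7}  B3 = {1, 2, 4, 5, 6}  B4 = {1, 2, 3, 4, 5}
Tree: B1–B2, B2–B3, B3–B4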